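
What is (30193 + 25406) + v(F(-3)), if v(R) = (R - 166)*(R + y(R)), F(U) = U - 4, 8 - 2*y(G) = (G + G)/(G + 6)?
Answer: 57329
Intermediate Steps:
y(G) = 4 - G/(6 + G) (y(G) = 4 - (G + G)/(2*(G + 6)) = 4 - 2*G/(2*(6 + G)) = 4 - G/(6 + G))
F(U) = -4 + U
v(R) = (-166 + R)*(R + 3*(8 + R)/(6 + R)) (v(R) = (R - 166)*(R + 3*(8 + R)/(6 + R)) = (-166 + R)*(R + 3*(8 + R)/(6 + R)))
(30193 + 25406) + v(F(-3)) = (30193 + 25406) + (-3984 + (-4 - 3)³ - 1470*(-4 - 3) - 157*(-4 - 3)²)/(6 + (-4 - 3)) = 55599 + (-3984 + (-7)³ - 1470*(-7) - 157*(-7)²)/(6 - 7) = 55599 + (-3984 - 343 + 10290 - 157*49)/(-1) = 55599 - (-3984 - 343 + 10290 - 7693) = 55599 - 1*(-1730) = 55599 + 1730 = 57329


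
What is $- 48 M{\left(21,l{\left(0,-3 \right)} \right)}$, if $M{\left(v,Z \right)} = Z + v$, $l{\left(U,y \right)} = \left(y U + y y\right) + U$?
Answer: $-1440$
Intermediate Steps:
$l{\left(U,y \right)} = U + y^{2} + U y$ ($l{\left(U,y \right)} = \left(U y + y^{2}\right) + U = \left(y^{2} + U y\right) + U = U + y^{2} + U y$)
$- 48 M{\left(21,l{\left(0,-3 \right)} \right)} = - 48 \left(\left(0 + \left(-3\right)^{2} + 0 \left(-3\right)\right) + 21\right) = - 48 \left(\left(0 + 9 + 0\right) + 21\right) = - 48 \left(9 + 21\right) = \left(-48\right) 30 = -1440$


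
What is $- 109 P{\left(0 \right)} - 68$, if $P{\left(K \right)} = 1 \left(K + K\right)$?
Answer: $-68$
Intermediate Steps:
$P{\left(K \right)} = 2 K$ ($P{\left(K \right)} = 1 \cdot 2 K = 2 K$)
$- 109 P{\left(0 \right)} - 68 = - 109 \cdot 2 \cdot 0 - 68 = \left(-109\right) 0 - 68 = 0 - 68 = -68$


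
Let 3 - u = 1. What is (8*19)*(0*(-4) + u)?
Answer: 304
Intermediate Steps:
u = 2 (u = 3 - 1*1 = 3 - 1 = 2)
(8*19)*(0*(-4) + u) = (8*19)*(0*(-4) + 2) = 152*(0 + 2) = 152*2 = 304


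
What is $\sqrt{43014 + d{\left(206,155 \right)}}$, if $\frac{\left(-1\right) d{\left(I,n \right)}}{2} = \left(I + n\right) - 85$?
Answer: $3 \sqrt{4718} \approx 206.06$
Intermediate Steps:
$d{\left(I,n \right)} = 170 - 2 I - 2 n$ ($d{\left(I,n \right)} = - 2 \left(\left(I + n\right) - 85\right) = - 2 \left(-85 + I + n\right) = 170 - 2 I - 2 n$)
$\sqrt{43014 + d{\left(206,155 \right)}} = \sqrt{43014 - 552} = \sqrt{42462} = 3 \sqrt{4718}$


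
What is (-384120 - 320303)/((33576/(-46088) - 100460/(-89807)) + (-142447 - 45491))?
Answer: 364453052355721/97234808602045 ≈ 3.7482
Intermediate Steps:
(-384120 - 320303)/((33576/(-46088) - 100460/(-89807)) + (-142447 - 45491)) = -704423/((33576*(-1/46088) - 100460*(-1/89807)) - 187938) = -704423/((-4197/5761 + 100460/89807) - 187938) = -704423/(201830081/517378127 - 187938) = -704423/(-97234808602045/517378127) = -704423*(-517378127/97234808602045) = 364453052355721/97234808602045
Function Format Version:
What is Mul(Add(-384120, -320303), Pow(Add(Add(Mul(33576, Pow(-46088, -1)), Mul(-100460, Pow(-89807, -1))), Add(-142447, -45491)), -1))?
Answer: Rational(364453052355721, 97234808602045) ≈ 3.7482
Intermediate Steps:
Mul(Add(-384120, -320303), Pow(Add(Add(Mul(33576, Pow(-46088, -1)), Mul(-100460, Pow(-89807, -1))), Add(-142447, -45491)), -1)) = Mul(-704423, Pow(Add(Add(Mul(33576, Rational(-1, 46088)), Mul(-100460, Rational(-1, 89807))), -187938), -1)) = Mul(-704423, Pow(Add(Add(Rational(-4197, 5761), Rational(100460, 89807)), -187938), -1)) = Mul(-704423, Pow(Add(Rational(201830081, 517378127), -187938), -1)) = Mul(-704423, Pow(Rational(-97234808602045, 517378127), -1)) = Mul(-704423, Rational(-517378127, 97234808602045)) = Rational(364453052355721, 97234808602045)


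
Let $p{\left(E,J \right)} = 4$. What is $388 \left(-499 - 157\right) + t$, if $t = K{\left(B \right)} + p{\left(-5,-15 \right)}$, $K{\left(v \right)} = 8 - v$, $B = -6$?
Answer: $-254510$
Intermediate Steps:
$t = 18$ ($t = \left(8 - -6\right) + 4 = \left(8 + 6\right) + 4 = 14 + 4 = 18$)
$388 \left(-499 - 157\right) + t = 388 \left(-499 - 157\right) + 18 = 388 \left(-656\right) + 18 = -254528 + 18 = -254510$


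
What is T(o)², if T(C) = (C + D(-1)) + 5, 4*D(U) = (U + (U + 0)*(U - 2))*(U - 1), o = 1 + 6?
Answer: 121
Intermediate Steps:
o = 7
D(U) = (-1 + U)*(U + U*(-2 + U))/4 (D(U) = ((U + (U + 0)*(U - 2))*(U - 1))/4 = ((U + U*(-2 + U))*(-1 + U))/4 = ((-1 + U)*(U + U*(-2 + U)))/4 = (-1 + U)*(U + U*(-2 + U))/4)
T(C) = 4 + C (T(C) = (C + (¼)*(-1)*(1 + (-1)² - 2*(-1))) + 5 = (C + (¼)*(-1)*(1 + 1 + 2)) + 5 = (C + (¼)*(-1)*4) + 5 = (C - 1) + 5 = (-1 + C) + 5 = 4 + C)
T(o)² = (4 + 7)² = 11² = 121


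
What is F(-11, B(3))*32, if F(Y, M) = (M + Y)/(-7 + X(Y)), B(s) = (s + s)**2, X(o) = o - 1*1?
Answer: -800/19 ≈ -42.105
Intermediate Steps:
X(o) = -1 + o (X(o) = o - 1 = -1 + o)
B(s) = 4*s**2 (B(s) = (2*s)**2 = 4*s**2)
F(Y, M) = (M + Y)/(-8 + Y) (F(Y, M) = (M + Y)/(-7 + (-1 + Y)) = (M + Y)/(-8 + Y))
F(-11, B(3))*32 = ((4*3**2 - 11)/(-8 - 11))*32 = ((4*9 - 11)/(-19))*32 = -(36 - 11)/19*32 = -1/19*25*32 = -25/19*32 = -800/19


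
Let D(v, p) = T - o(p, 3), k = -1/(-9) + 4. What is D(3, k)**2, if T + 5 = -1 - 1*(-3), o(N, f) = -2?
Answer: 1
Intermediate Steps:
T = -3 (T = -5 + (-1 - 1*(-3)) = -5 + (-1 + 3) = -5 + 2 = -3)
k = 37/9 (k = -1*(-1/9) + 4 = 1/9 + 4 = 37/9 ≈ 4.1111)
D(v, p) = -1 (D(v, p) = -3 - 1*(-2) = -3 + 2 = -1)
D(3, k)**2 = (-1)**2 = 1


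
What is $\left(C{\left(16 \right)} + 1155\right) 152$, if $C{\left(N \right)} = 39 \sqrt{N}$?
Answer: $199272$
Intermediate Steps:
$\left(C{\left(16 \right)} + 1155\right) 152 = \left(39 \sqrt{16} + 1155\right) 152 = \left(39 \cdot 4 + 1155\right) 152 = \left(156 + 1155\right) 152 = 1311 \cdot 152 = 199272$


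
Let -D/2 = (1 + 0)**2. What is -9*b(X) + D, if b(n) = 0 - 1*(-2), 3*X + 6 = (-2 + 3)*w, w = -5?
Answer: -20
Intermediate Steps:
X = -11/3 (X = -2 + ((-2 + 3)*(-5))/3 = -2 + (1*(-5))/3 = -2 + (1/3)*(-5) = -2 - 5/3 = -11/3 ≈ -3.6667)
D = -2 (D = -2*(1 + 0)**2 = -2*1**2 = -2*1 = -2)
b(n) = 2 (b(n) = 0 + 2 = 2)
-9*b(X) + D = -9*2 - 2 = -18 - 2 = -20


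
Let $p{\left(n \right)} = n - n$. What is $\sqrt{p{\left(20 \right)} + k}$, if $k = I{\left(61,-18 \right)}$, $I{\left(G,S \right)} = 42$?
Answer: $\sqrt{42} \approx 6.4807$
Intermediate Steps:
$p{\left(n \right)} = 0$
$k = 42$
$\sqrt{p{\left(20 \right)} + k} = \sqrt{0 + 42} = \sqrt{42}$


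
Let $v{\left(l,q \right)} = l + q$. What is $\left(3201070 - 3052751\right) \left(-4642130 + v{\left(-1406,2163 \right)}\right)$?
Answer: $-688403801987$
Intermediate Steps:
$\left(3201070 - 3052751\right) \left(-4642130 + v{\left(-1406,2163 \right)}\right) = \left(3201070 - 3052751\right) \left(-4642130 + \left(-1406 + 2163\right)\right) = 148319 \left(-4642130 + 757\right) = 148319 \left(-4641373\right) = -688403801987$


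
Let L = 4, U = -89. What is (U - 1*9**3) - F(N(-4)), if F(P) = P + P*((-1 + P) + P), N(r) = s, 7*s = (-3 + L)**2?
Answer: -40084/49 ≈ -818.04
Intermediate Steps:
s = 1/7 (s = (-3 + 4)**2/7 = (1/7)*1**2 = (1/7)*1 = 1/7 ≈ 0.14286)
N(r) = 1/7
F(P) = P + P*(-1 + 2*P)
(U - 1*9**3) - F(N(-4)) = (-89 - 1*9**3) - 2*(1/7)**2 = (-89 - 1*729) - 2/49 = (-89 - 729) - 1*2/49 = -818 - 2/49 = -40084/49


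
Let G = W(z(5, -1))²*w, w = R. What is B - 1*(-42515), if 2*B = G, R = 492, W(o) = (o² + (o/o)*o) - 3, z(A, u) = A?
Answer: 221849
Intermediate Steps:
W(o) = -3 + o + o² (W(o) = (o² + 1*o) - 3 = (o² + o) - 3 = (o + o²) - 3 = -3 + o + o²)
w = 492
G = 358668 (G = (-3 + 5 + 5²)²*492 = (-3 + 5 + 25)²*492 = 27²*492 = 729*492 = 358668)
B = 179334 (B = (½)*358668 = 179334)
B - 1*(-42515) = 179334 - 1*(-42515) = 179334 + 42515 = 221849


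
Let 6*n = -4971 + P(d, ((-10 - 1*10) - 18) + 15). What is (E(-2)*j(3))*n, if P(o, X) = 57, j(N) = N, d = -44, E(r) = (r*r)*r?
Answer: 19656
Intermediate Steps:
E(r) = r**3 (E(r) = r**2*r = r**3)
n = -819 (n = (-4971 + 57)/6 = (1/6)*(-4914) = -819)
(E(-2)*j(3))*n = ((-2)**3*3)*(-819) = -8*3*(-819) = -24*(-819) = 19656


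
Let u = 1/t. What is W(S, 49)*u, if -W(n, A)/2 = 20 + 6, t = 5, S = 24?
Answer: -52/5 ≈ -10.400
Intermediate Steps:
W(n, A) = -52 (W(n, A) = -2*(20 + 6) = -2*26 = -52)
u = ⅕ (u = 1/5 = ⅕ ≈ 0.20000)
W(S, 49)*u = -52*⅕ = -52/5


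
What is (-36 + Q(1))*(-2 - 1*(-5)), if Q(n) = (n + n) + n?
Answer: -99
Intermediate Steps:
Q(n) = 3*n (Q(n) = 2*n + n = 3*n)
(-36 + Q(1))*(-2 - 1*(-5)) = (-36 + 3*1)*(-2 - 1*(-5)) = (-36 + 3)*(-2 + 5) = -33*3 = -99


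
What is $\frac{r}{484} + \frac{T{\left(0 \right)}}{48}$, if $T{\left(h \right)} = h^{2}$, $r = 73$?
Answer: $\frac{73}{484} \approx 0.15083$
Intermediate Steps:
$\frac{r}{484} + \frac{T{\left(0 \right)}}{48} = \frac{73}{484} + \frac{0^{2}}{48} = 73 \cdot \frac{1}{484} + 0 \cdot \frac{1}{48} = \frac{73}{484} + 0 = \frac{73}{484}$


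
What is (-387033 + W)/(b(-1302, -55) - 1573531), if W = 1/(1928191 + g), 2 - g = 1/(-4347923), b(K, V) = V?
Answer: 3244743286185705697/13192370182239400040 ≈ 0.24596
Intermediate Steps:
g = 8695847/4347923 (g = 2 - 1/(-4347923) = 2 - 1*(-1/4347923) = 2 + 1/4347923 = 8695847/4347923 ≈ 2.0000)
W = 4347923/8383634693140 (W = 1/(1928191 + 8695847/4347923) = 1/(8383634693140/4347923) = 4347923/8383634693140 ≈ 5.1862e-7)
(-387033 + W)/(b(-1302, -55) - 1573531) = (-387033 + 4347923/8383634693140)/(-55 - 1573531) = -3244743286185705697/8383634693140/(-1573586) = -3244743286185705697/8383634693140*(-1/1573586) = 3244743286185705697/13192370182239400040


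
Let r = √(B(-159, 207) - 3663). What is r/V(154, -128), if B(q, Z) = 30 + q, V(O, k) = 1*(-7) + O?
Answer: 4*I*√237/147 ≈ 0.41891*I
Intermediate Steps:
V(O, k) = -7 + O
r = 4*I*√237 (r = √((30 - 159) - 3663) = √(-129 - 3663) = √(-3792) = 4*I*√237 ≈ 61.579*I)
r/V(154, -128) = (4*I*√237)/(-7 + 154) = (4*I*√237)/147 = (4*I*√237)*(1/147) = 4*I*√237/147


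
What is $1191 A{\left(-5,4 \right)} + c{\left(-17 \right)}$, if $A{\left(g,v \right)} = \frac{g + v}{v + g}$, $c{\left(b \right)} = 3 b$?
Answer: $1140$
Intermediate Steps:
$A{\left(g,v \right)} = 1$ ($A{\left(g,v \right)} = \frac{g + v}{g + v} = 1$)
$1191 A{\left(-5,4 \right)} + c{\left(-17 \right)} = 1191 \cdot 1 + 3 \left(-17\right) = 1191 - 51 = 1140$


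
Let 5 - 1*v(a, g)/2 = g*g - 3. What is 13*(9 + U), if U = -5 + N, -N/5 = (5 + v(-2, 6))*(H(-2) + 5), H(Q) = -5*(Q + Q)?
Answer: 82927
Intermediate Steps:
v(a, g) = 16 - 2*g² (v(a, g) = 10 - 2*(g*g - 3) = 10 - 2*(g² - 3) = 10 - 2*(-3 + g²) = 10 + (6 - 2*g²) = 16 - 2*g²)
H(Q) = -10*Q
N = 6375 (N = -5*(5 + (16 - 2*6²))*(-10*(-2) + 5) = -5*(5 + (16 - 2*36))*(20 + 5) = -5*(5 + (16 - 72))*25 = -5*(5 - 56)*25 = -(-255)*25 = -5*(-1275) = 6375)
U = 6370 (U = -5 + 6375 = 6370)
13*(9 + U) = 13*(9 + 6370) = 13*6379 = 82927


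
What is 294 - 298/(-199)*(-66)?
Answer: 38838/199 ≈ 195.17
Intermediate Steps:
294 - 298/(-199)*(-66) = 294 - 298*(-1/199)*(-66) = 294 + (298/199)*(-66) = 294 - 19668/199 = 38838/199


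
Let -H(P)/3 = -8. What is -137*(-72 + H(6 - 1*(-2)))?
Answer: 6576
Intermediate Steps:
H(P) = 24 (H(P) = -3*(-8) = 24)
-137*(-72 + H(6 - 1*(-2))) = -137*(-72 + 24) = -137*(-48) = 6576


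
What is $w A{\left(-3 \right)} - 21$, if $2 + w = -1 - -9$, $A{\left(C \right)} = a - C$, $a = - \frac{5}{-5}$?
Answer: $3$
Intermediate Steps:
$a = 1$ ($a = \left(-5\right) \left(- \frac{1}{5}\right) = 1$)
$A{\left(C \right)} = 1 - C$
$w = 6$ ($w = -2 - -8 = -2 + \left(-1 + 9\right) = -2 + 8 = 6$)
$w A{\left(-3 \right)} - 21 = 6 \left(1 - -3\right) - 21 = 6 \left(1 + 3\right) - 21 = 6 \cdot 4 - 21 = 24 - 21 = 3$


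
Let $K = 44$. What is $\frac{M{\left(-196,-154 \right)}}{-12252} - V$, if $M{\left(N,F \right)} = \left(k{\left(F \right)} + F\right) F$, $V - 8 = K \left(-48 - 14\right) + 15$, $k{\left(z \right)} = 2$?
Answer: $\frac{8279563}{3063} \approx 2703.1$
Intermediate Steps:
$V = -2705$ ($V = 8 + \left(44 \left(-48 - 14\right) + 15\right) = 8 + \left(44 \left(-62\right) + 15\right) = 8 + \left(-2728 + 15\right) = 8 - 2713 = -2705$)
$M{\left(N,F \right)} = F \left(2 + F\right)$ ($M{\left(N,F \right)} = \left(2 + F\right) F = F \left(2 + F\right)$)
$\frac{M{\left(-196,-154 \right)}}{-12252} - V = \frac{\left(-154\right) \left(2 - 154\right)}{-12252} - -2705 = \left(-154\right) \left(-152\right) \left(- \frac{1}{12252}\right) + 2705 = 23408 \left(- \frac{1}{12252}\right) + 2705 = - \frac{5852}{3063} + 2705 = \frac{8279563}{3063}$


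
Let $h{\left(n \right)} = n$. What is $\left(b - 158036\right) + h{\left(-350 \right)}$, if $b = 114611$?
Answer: $-43775$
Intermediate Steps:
$\left(b - 158036\right) + h{\left(-350 \right)} = \left(114611 - 158036\right) - 350 = -43425 - 350 = -43775$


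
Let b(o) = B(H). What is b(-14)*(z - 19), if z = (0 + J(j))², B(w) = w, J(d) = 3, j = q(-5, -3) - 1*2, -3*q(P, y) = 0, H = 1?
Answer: -10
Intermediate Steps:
q(P, y) = 0 (q(P, y) = -⅓*0 = 0)
j = -2 (j = 0 - 1*2 = 0 - 2 = -2)
b(o) = 1
z = 9 (z = (0 + 3)² = 3² = 9)
b(-14)*(z - 19) = 1*(9 - 19) = 1*(-10) = -10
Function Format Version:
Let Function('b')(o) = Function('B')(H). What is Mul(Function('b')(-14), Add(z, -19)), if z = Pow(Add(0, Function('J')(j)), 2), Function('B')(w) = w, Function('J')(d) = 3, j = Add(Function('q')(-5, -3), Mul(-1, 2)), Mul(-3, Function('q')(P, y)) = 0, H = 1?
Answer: -10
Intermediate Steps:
Function('q')(P, y) = 0 (Function('q')(P, y) = Mul(Rational(-1, 3), 0) = 0)
j = -2 (j = Add(0, Mul(-1, 2)) = Add(0, -2) = -2)
Function('b')(o) = 1
z = 9 (z = Pow(Add(0, 3), 2) = Pow(3, 2) = 9)
Mul(Function('b')(-14), Add(z, -19)) = Mul(1, Add(9, -19)) = Mul(1, -10) = -10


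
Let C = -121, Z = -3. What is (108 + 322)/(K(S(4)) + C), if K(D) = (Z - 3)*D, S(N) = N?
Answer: -86/29 ≈ -2.9655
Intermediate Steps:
K(D) = -6*D (K(D) = (-3 - 3)*D = -6*D)
(108 + 322)/(K(S(4)) + C) = (108 + 322)/(-6*4 - 121) = 430/(-24 - 121) = 430/(-145) = 430*(-1/145) = -86/29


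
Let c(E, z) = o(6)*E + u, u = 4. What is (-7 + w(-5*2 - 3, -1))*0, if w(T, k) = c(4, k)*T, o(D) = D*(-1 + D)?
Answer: 0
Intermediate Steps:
c(E, z) = 4 + 30*E (c(E, z) = (6*(-1 + 6))*E + 4 = (6*5)*E + 4 = 30*E + 4 = 4 + 30*E)
w(T, k) = 124*T (w(T, k) = (4 + 30*4)*T = (4 + 120)*T = 124*T)
(-7 + w(-5*2 - 3, -1))*0 = (-7 + 124*(-5*2 - 3))*0 = (-7 + 124*(-10 - 3))*0 = (-7 + 124*(-13))*0 = (-7 - 1612)*0 = -1619*0 = 0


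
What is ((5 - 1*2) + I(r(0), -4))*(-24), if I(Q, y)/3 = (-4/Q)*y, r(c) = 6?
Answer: -264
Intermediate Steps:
I(Q, y) = -12*y/Q (I(Q, y) = 3*((-4/Q)*y) = 3*(-4*y/Q) = -12*y/Q)
((5 - 1*2) + I(r(0), -4))*(-24) = ((5 - 1*2) - 12*(-4)/6)*(-24) = ((5 - 2) - 12*(-4)*⅙)*(-24) = (3 + 8)*(-24) = 11*(-24) = -264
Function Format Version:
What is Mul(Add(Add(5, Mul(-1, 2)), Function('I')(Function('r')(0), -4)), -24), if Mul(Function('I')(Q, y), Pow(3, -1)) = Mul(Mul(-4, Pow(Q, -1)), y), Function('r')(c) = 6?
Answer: -264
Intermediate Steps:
Function('I')(Q, y) = Mul(-12, y, Pow(Q, -1)) (Function('I')(Q, y) = Mul(3, Mul(Mul(-4, Pow(Q, -1)), y)) = Mul(3, Mul(-4, y, Pow(Q, -1))) = Mul(-12, y, Pow(Q, -1)))
Mul(Add(Add(5, Mul(-1, 2)), Function('I')(Function('r')(0), -4)), -24) = Mul(Add(Add(5, Mul(-1, 2)), Mul(-12, -4, Pow(6, -1))), -24) = Mul(Add(Add(5, -2), Mul(-12, -4, Rational(1, 6))), -24) = Mul(Add(3, 8), -24) = Mul(11, -24) = -264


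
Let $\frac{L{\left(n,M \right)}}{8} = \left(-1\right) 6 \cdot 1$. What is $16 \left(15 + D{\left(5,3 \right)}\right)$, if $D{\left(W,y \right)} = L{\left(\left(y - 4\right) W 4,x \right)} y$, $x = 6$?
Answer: $-2064$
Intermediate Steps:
$L{\left(n,M \right)} = -48$ ($L{\left(n,M \right)} = 8 \left(-1\right) 6 \cdot 1 = 8 \left(\left(-6\right) 1\right) = 8 \left(-6\right) = -48$)
$D{\left(W,y \right)} = - 48 y$
$16 \left(15 + D{\left(5,3 \right)}\right) = 16 \left(15 - 144\right) = 16 \left(-129\right) = -2064$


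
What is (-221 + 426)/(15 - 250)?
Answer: -41/47 ≈ -0.87234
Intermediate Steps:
(-221 + 426)/(15 - 250) = 205/(-235) = 205*(-1/235) = -41/47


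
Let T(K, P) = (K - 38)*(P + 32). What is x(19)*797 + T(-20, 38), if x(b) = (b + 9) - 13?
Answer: 7895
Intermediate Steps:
T(K, P) = (-38 + K)*(32 + P)
x(b) = -4 + b (x(b) = (9 + b) - 13 = -4 + b)
x(19)*797 + T(-20, 38) = (-4 + 19)*797 + (-1216 - 38*38 + 32*(-20) - 20*38) = 15*797 + (-1216 - 1444 - 640 - 760) = 11955 - 4060 = 7895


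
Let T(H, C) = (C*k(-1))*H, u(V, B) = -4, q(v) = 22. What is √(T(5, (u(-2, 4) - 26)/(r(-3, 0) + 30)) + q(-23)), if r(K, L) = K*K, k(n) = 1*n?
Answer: 4*√273/13 ≈ 5.0839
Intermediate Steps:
k(n) = n
r(K, L) = K²
T(H, C) = -C*H (T(H, C) = (C*(-1))*H = (-C)*H = -C*H)
√(T(5, (u(-2, 4) - 26)/(r(-3, 0) + 30)) + q(-23)) = √(-1*(-4 - 26)/((-3)² + 30)*5 + 22) = √(-1*(-30/(9 + 30))*5 + 22) = √(-1*(-30/39)*5 + 22) = √(-1*(-30*1/39)*5 + 22) = √(-1*(-10/13)*5 + 22) = √(50/13 + 22) = √(336/13) = 4*√273/13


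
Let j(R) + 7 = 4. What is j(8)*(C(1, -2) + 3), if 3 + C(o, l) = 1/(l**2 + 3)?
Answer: -3/7 ≈ -0.42857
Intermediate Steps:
C(o, l) = -3 + 1/(3 + l**2) (C(o, l) = -3 + 1/(l**2 + 3) = -3 + 1/(3 + l**2))
j(R) = -3 (j(R) = -7 + 4 = -3)
j(8)*(C(1, -2) + 3) = -3*((-8 - 3*(-2)**2)/(3 + (-2)**2) + 3) = -3*((-8 - 3*4)/(3 + 4) + 3) = -3*((-8 - 12)/7 + 3) = -3*((1/7)*(-20) + 3) = -3*(-20/7 + 3) = -3*1/7 = -3/7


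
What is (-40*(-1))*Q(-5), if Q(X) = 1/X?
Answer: -8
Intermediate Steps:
(-40*(-1))*Q(-5) = -40*(-1)/(-5) = 40*(-1/5) = -8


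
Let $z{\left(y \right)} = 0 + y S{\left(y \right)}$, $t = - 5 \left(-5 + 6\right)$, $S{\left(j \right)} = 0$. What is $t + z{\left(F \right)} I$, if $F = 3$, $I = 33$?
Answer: $-5$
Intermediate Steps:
$t = -5$ ($t = \left(-5\right) 1 = -5$)
$z{\left(y \right)} = 0$ ($z{\left(y \right)} = 0 + y 0 = 0 + 0 = 0$)
$t + z{\left(F \right)} I = -5 + 0 \cdot 33 = -5 + 0 = -5$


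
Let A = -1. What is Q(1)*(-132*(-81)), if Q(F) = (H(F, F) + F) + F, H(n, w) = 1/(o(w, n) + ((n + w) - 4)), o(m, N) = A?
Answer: 17820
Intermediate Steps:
o(m, N) = -1
H(n, w) = 1/(-5 + n + w) (H(n, w) = 1/(-1 + ((n + w) - 4)) = 1/(-1 + (-4 + n + w)) = 1/(-5 + n + w))
Q(F) = 1/(-5 + 2*F) + 2*F (Q(F) = (1/(-5 + F + F) + F) + F = (1/(-5 + 2*F) + F) + F = (F + 1/(-5 + 2*F)) + F = 1/(-5 + 2*F) + 2*F)
Q(1)*(-132*(-81)) = ((1 + 2*1*(-5 + 2*1))/(-5 + 2*1))*(-132*(-81)) = ((1 + 2*1*(-5 + 2))/(-5 + 2))*10692 = ((1 + 2*1*(-3))/(-3))*10692 = -(1 - 6)/3*10692 = -⅓*(-5)*10692 = (5/3)*10692 = 17820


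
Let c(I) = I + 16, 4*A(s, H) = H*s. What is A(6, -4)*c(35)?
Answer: -306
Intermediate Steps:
A(s, H) = H*s/4 (A(s, H) = (H*s)/4 = H*s/4)
c(I) = 16 + I
A(6, -4)*c(35) = ((¼)*(-4)*6)*(16 + 35) = -6*51 = -306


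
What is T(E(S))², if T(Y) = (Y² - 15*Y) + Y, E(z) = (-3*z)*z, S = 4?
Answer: 8856576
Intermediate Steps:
E(z) = -3*z²
T(Y) = Y² - 14*Y
T(E(S))² = ((-3*4²)*(-14 - 3*4²))² = ((-3*16)*(-14 - 3*16))² = (-48*(-14 - 48))² = (-48*(-62))² = 2976² = 8856576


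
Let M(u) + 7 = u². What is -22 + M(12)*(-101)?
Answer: -13859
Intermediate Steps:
M(u) = -7 + u²
-22 + M(12)*(-101) = -22 + (-7 + 12²)*(-101) = -22 + (-7 + 144)*(-101) = -22 + 137*(-101) = -22 - 13837 = -13859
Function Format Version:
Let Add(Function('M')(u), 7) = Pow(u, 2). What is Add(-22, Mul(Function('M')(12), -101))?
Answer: -13859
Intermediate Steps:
Function('M')(u) = Add(-7, Pow(u, 2))
Add(-22, Mul(Function('M')(12), -101)) = Add(-22, Mul(Add(-7, Pow(12, 2)), -101)) = Add(-22, Mul(Add(-7, 144), -101)) = Add(-22, Mul(137, -101)) = Add(-22, -13837) = -13859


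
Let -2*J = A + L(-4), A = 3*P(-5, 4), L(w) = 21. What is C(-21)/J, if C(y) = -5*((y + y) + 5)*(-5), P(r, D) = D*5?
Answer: 1850/81 ≈ 22.840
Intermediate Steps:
P(r, D) = 5*D
A = 60 (A = 3*(5*4) = 3*20 = 60)
J = -81/2 (J = -(60 + 21)/2 = -½*81 = -81/2 ≈ -40.500)
C(y) = 125 + 50*y (C(y) = -5*(2*y + 5)*(-5) = -5*(5 + 2*y)*(-5) = (-25 - 10*y)*(-5) = 125 + 50*y)
C(-21)/J = (125 + 50*(-21))/(-81/2) = (125 - 1050)*(-2/81) = -925*(-2/81) = 1850/81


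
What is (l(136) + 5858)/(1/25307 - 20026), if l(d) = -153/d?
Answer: -1185759485/4054383848 ≈ -0.29246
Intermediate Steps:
(l(136) + 5858)/(1/25307 - 20026) = (-153/136 + 5858)/(1/25307 - 20026) = (-153*1/136 + 5858)/(1/25307 - 20026) = (-9/8 + 5858)/(-506797981/25307) = (46855/8)*(-25307/506797981) = -1185759485/4054383848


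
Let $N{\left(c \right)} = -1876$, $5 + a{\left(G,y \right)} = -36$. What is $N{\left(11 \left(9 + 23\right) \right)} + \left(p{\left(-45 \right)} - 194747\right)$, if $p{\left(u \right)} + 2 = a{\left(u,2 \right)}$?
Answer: $-196666$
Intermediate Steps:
$a{\left(G,y \right)} = -41$ ($a{\left(G,y \right)} = -5 - 36 = -41$)
$p{\left(u \right)} = -43$ ($p{\left(u \right)} = -2 - 41 = -43$)
$N{\left(11 \left(9 + 23\right) \right)} + \left(p{\left(-45 \right)} - 194747\right) = -1876 - 194790 = -196666$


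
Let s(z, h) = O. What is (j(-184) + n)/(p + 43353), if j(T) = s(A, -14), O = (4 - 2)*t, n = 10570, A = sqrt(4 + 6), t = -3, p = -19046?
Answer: 10564/24307 ≈ 0.43461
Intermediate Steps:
A = sqrt(10) ≈ 3.1623
O = -6 (O = (4 - 2)*(-3) = 2*(-3) = -6)
s(z, h) = -6
j(T) = -6
(j(-184) + n)/(p + 43353) = (-6 + 10570)/(-19046 + 43353) = 10564/24307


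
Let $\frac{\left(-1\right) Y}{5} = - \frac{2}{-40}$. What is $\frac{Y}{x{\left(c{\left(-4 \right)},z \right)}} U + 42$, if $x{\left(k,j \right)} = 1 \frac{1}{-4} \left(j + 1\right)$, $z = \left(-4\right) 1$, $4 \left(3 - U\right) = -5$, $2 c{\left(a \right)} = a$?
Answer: $\frac{487}{12} \approx 40.583$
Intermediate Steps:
$c{\left(a \right)} = \frac{a}{2}$
$Y = - \frac{1}{4}$ ($Y = - 5 \left(- \frac{2}{-40}\right) = - 5 \left(\left(-2\right) \left(- \frac{1}{40}\right)\right) = \left(-5\right) \frac{1}{20} = - \frac{1}{4} \approx -0.25$)
$U = \frac{17}{4}$ ($U = 3 - - \frac{5}{4} = 3 + \frac{5}{4} = \frac{17}{4} \approx 4.25$)
$z = -4$
$x{\left(k,j \right)} = - \frac{1}{4} - \frac{j}{4}$ ($x{\left(k,j \right)} = 1 \left(- \frac{1}{4}\right) \left(1 + j\right) = - \frac{1 + j}{4} = - \frac{1}{4} - \frac{j}{4}$)
$\frac{Y}{x{\left(c{\left(-4 \right)},z \right)}} U + 42 = - \frac{1}{4 \left(- \frac{1}{4} - -1\right)} \frac{17}{4} + 42 = - \frac{1}{4 \left(- \frac{1}{4} + 1\right)} \frac{17}{4} + 42 = - \frac{1}{4 \cdot \frac{3}{4}} \cdot \frac{17}{4} + 42 = \left(- \frac{1}{4}\right) \frac{4}{3} \cdot \frac{17}{4} + 42 = \left(- \frac{1}{3}\right) \frac{17}{4} + 42 = - \frac{17}{12} + 42 = \frac{487}{12}$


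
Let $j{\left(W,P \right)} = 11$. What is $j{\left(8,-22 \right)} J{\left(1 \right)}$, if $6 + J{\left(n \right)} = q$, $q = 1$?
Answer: $-55$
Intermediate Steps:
$J{\left(n \right)} = -5$ ($J{\left(n \right)} = -6 + 1 = -5$)
$j{\left(8,-22 \right)} J{\left(1 \right)} = 11 \left(-5\right) = -55$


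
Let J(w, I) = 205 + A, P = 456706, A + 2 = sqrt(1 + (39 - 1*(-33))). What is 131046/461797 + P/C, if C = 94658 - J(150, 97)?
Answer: 285003169456623/55676161853956 + 228353*sqrt(73)/4460873476 ≈ 5.1194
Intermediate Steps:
A = -2 + sqrt(73) (A = -2 + sqrt(1 + (39 - 1*(-33))) = -2 + sqrt(1 + (39 + 33)) = -2 + sqrt(1 + 72) = -2 + sqrt(73) ≈ 6.5440)
J(w, I) = 203 + sqrt(73) (J(w, I) = 205 + (-2 + sqrt(73)) = 203 + sqrt(73))
C = 94455 - sqrt(73) (C = 94658 - (203 + sqrt(73)) = 94658 + (-203 - sqrt(73)) = 94455 - sqrt(73) ≈ 94447.)
131046/461797 + P/C = 131046/461797 + 456706/(94455 - sqrt(73))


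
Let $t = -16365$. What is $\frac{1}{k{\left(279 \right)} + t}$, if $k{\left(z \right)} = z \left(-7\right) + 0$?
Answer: $- \frac{1}{18318} \approx -5.4591 \cdot 10^{-5}$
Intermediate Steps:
$k{\left(z \right)} = - 7 z$ ($k{\left(z \right)} = - 7 z + 0 = - 7 z$)
$\frac{1}{k{\left(279 \right)} + t} = \frac{1}{\left(-7\right) 279 - 16365} = \frac{1}{-1953 - 16365} = \frac{1}{-18318} = - \frac{1}{18318}$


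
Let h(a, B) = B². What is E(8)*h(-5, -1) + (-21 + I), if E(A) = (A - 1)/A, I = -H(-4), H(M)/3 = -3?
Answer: -89/8 ≈ -11.125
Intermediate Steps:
H(M) = -9 (H(M) = 3*(-3) = -9)
I = 9 (I = -1*(-9) = 9)
E(A) = (-1 + A)/A
E(8)*h(-5, -1) + (-21 + I) = ((-1 + 8)/8)*(-1)² + (-21 + 9) = ((⅛)*7)*1 - 12 = (7/8)*1 - 12 = 7/8 - 12 = -89/8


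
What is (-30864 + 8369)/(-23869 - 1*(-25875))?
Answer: -22495/2006 ≈ -11.214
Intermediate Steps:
(-30864 + 8369)/(-23869 - 1*(-25875)) = -22495/(-23869 + 25875) = -22495/2006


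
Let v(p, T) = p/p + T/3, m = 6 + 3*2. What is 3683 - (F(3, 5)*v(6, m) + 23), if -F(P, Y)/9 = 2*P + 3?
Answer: 4065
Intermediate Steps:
F(P, Y) = -27 - 18*P (F(P, Y) = -9*(2*P + 3) = -9*(3 + 2*P) = -27 - 18*P)
m = 12 (m = 6 + 6 = 12)
v(p, T) = 1 + T/3 (v(p, T) = 1 + T*(⅓) = 1 + T/3)
3683 - (F(3, 5)*v(6, m) + 23) = 3683 - ((-27 - 18*3)*(1 + (⅓)*12) + 23) = 3683 - ((-27 - 54)*(1 + 4) + 23) = 3683 - (-81*5 + 23) = 3683 - (-405 + 23) = 3683 - 1*(-382) = 3683 + 382 = 4065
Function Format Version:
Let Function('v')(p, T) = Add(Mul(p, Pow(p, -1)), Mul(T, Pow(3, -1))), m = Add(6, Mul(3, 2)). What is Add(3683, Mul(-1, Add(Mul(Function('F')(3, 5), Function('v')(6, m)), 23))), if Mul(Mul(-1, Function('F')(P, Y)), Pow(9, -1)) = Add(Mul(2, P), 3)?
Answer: 4065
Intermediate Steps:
Function('F')(P, Y) = Add(-27, Mul(-18, P)) (Function('F')(P, Y) = Mul(-9, Add(Mul(2, P), 3)) = Mul(-9, Add(3, Mul(2, P))) = Add(-27, Mul(-18, P)))
m = 12 (m = Add(6, 6) = 12)
Function('v')(p, T) = Add(1, Mul(Rational(1, 3), T)) (Function('v')(p, T) = Add(1, Mul(T, Rational(1, 3))) = Add(1, Mul(Rational(1, 3), T)))
Add(3683, Mul(-1, Add(Mul(Function('F')(3, 5), Function('v')(6, m)), 23))) = Add(3683, Mul(-1, Add(Mul(Add(-27, Mul(-18, 3)), Add(1, Mul(Rational(1, 3), 12))), 23))) = Add(3683, Mul(-1, Add(Mul(Add(-27, -54), Add(1, 4)), 23))) = Add(3683, Mul(-1, Add(Mul(-81, 5), 23))) = Add(3683, Mul(-1, Add(-405, 23))) = Add(3683, Mul(-1, -382)) = Add(3683, 382) = 4065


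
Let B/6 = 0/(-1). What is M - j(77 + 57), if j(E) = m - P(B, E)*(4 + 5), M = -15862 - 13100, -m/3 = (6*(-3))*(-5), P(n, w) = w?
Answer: -27486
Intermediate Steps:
B = 0 (B = 6*(0/(-1)) = 6*(0*(-1)) = 6*0 = 0)
m = -270 (m = -3*6*(-3)*(-5) = -(-54)*(-5) = -3*90 = -270)
M = -28962
j(E) = -270 - 9*E (j(E) = -270 - E*(4 + 5) = -270 - E*9 = -270 - 9*E)
M - j(77 + 57) = -28962 - (-270 - 9*(77 + 57)) = -28962 - (-270 - 9*134) = -28962 - (-270 - 1206) = -28962 - 1*(-1476) = -28962 + 1476 = -27486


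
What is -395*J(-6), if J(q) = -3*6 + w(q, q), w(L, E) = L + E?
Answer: 11850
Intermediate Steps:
w(L, E) = E + L
J(q) = -18 + 2*q (J(q) = -3*6 + (q + q) = -18 + 2*q)
-395*J(-6) = -395*(-18 + 2*(-6)) = -395*(-18 - 12) = -395*(-30) = 11850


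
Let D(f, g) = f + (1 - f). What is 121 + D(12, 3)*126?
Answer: 247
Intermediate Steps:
D(f, g) = 1
121 + D(12, 3)*126 = 121 + 1*126 = 121 + 126 = 247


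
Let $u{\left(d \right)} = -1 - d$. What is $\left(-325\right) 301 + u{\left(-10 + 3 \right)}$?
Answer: $-97819$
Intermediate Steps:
$\left(-325\right) 301 + u{\left(-10 + 3 \right)} = \left(-325\right) 301 - -6 = -97825 - -6 = -97825 + \left(-1 + 7\right) = -97825 + 6 = -97819$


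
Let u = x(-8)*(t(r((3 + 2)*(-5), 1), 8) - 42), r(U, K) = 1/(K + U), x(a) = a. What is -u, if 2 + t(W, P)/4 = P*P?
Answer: 1648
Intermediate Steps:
t(W, P) = -8 + 4*P**2 (t(W, P) = -8 + 4*(P*P) = -8 + 4*P**2)
u = -1648 (u = -8*((-8 + 4*8**2) - 42) = -8*((-8 + 4*64) - 42) = -8*((-8 + 256) - 42) = -8*(248 - 42) = -8*206 = -1648)
-u = -1*(-1648) = 1648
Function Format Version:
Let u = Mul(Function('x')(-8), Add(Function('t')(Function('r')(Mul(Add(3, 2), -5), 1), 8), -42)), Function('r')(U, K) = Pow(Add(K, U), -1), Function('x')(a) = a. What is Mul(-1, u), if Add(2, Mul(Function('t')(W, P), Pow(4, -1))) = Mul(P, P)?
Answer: 1648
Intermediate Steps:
Function('t')(W, P) = Add(-8, Mul(4, Pow(P, 2))) (Function('t')(W, P) = Add(-8, Mul(4, Mul(P, P))) = Add(-8, Mul(4, Pow(P, 2))))
u = -1648 (u = Mul(-8, Add(Add(-8, Mul(4, Pow(8, 2))), -42)) = Mul(-8, Add(Add(-8, Mul(4, 64)), -42)) = Mul(-8, Add(Add(-8, 256), -42)) = Mul(-8, Add(248, -42)) = Mul(-8, 206) = -1648)
Mul(-1, u) = Mul(-1, -1648) = 1648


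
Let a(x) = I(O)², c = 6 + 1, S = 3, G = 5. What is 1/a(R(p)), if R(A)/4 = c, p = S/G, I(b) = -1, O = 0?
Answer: 1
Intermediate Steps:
c = 7
p = ⅗ (p = 3/5 = 3*(⅕) = ⅗ ≈ 0.60000)
R(A) = 28 (R(A) = 4*7 = 28)
a(x) = 1 (a(x) = (-1)² = 1)
1/a(R(p)) = 1/1 = 1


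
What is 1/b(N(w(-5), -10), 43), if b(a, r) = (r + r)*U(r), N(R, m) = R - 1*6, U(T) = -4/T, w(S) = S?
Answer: -⅛ ≈ -0.12500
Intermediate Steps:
N(R, m) = -6 + R (N(R, m) = R - 6 = -6 + R)
b(a, r) = -8 (b(a, r) = (r + r)*(-4/r) = (2*r)*(-4/r) = -8)
1/b(N(w(-5), -10), 43) = 1/(-8) = -⅛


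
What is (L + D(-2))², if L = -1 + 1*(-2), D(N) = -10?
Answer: 169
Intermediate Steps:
L = -3 (L = -1 - 2 = -3)
(L + D(-2))² = (-3 - 10)² = (-13)² = 169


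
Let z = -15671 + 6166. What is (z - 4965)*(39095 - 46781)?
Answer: 111216420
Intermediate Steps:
z = -9505
(z - 4965)*(39095 - 46781) = (-9505 - 4965)*(39095 - 46781) = -14470*(-7686) = 111216420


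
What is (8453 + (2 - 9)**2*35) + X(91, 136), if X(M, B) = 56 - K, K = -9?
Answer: 10233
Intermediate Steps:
X(M, B) = 65 (X(M, B) = 56 - 1*(-9) = 56 + 9 = 65)
(8453 + (2 - 9)**2*35) + X(91, 136) = (8453 + (2 - 9)**2*35) + 65 = (8453 + (-7)**2*35) + 65 = (8453 + 49*35) + 65 = (8453 + 1715) + 65 = 10168 + 65 = 10233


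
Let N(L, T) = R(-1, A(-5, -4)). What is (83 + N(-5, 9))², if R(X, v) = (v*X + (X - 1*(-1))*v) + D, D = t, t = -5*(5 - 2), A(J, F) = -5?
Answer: 5329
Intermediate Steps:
t = -15 (t = -5*3 = -15)
D = -15
R(X, v) = -15 + X*v + v*(1 + X) (R(X, v) = (v*X + (X - 1*(-1))*v) - 15 = (X*v + (X + 1)*v) - 15 = (X*v + (1 + X)*v) - 15 = (X*v + v*(1 + X)) - 15 = -15 + X*v + v*(1 + X))
N(L, T) = -10 (N(L, T) = -15 - 5 + 2*(-1)*(-5) = -15 - 5 + 10 = -10)
(83 + N(-5, 9))² = (83 - 10)² = 73² = 5329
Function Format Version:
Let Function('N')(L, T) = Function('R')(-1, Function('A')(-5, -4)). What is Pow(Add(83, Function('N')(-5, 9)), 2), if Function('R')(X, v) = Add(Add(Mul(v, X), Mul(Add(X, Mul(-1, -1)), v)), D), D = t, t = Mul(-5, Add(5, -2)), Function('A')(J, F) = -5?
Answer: 5329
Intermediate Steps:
t = -15 (t = Mul(-5, 3) = -15)
D = -15
Function('R')(X, v) = Add(-15, Mul(X, v), Mul(v, Add(1, X))) (Function('R')(X, v) = Add(Add(Mul(v, X), Mul(Add(X, Mul(-1, -1)), v)), -15) = Add(Add(Mul(X, v), Mul(Add(X, 1), v)), -15) = Add(Add(Mul(X, v), Mul(Add(1, X), v)), -15) = Add(Add(Mul(X, v), Mul(v, Add(1, X))), -15) = Add(-15, Mul(X, v), Mul(v, Add(1, X))))
Function('N')(L, T) = -10 (Function('N')(L, T) = Add(-15, -5, Mul(2, -1, -5)) = Add(-15, -5, 10) = -10)
Pow(Add(83, Function('N')(-5, 9)), 2) = Pow(Add(83, -10), 2) = Pow(73, 2) = 5329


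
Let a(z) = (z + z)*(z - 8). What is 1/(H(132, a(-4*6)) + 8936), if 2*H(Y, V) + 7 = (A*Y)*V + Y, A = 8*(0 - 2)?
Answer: -2/3226035 ≈ -6.1996e-7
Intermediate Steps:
A = -16 (A = 8*(-2) = -16)
a(z) = 2*z*(-8 + z) (a(z) = (2*z)*(-8 + z) = 2*z*(-8 + z))
H(Y, V) = -7/2 + Y/2 - 8*V*Y (H(Y, V) = -7/2 + ((-16*Y)*V + Y)/2 = -7/2 + (-16*V*Y + Y)/2 = -7/2 + (Y - 16*V*Y)/2 = -7/2 + (Y/2 - 8*V*Y) = -7/2 + Y/2 - 8*V*Y)
1/(H(132, a(-4*6)) + 8936) = 1/((-7/2 + (½)*132 - 8*2*(-4*6)*(-8 - 4*6)*132) + 8936) = 1/((-7/2 + 66 - 8*2*(-24)*(-8 - 24)*132) + 8936) = 1/((-7/2 + 66 - 8*2*(-24)*(-32)*132) + 8936) = 1/((-7/2 + 66 - 8*1536*132) + 8936) = 1/((-7/2 + 66 - 1622016) + 8936) = 1/(-3243907/2 + 8936) = 1/(-3226035/2) = -2/3226035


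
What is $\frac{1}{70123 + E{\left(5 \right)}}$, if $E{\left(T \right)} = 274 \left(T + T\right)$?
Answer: $\frac{1}{72863} \approx 1.3724 \cdot 10^{-5}$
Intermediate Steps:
$E{\left(T \right)} = 548 T$ ($E{\left(T \right)} = 274 \cdot 2 T = 548 T$)
$\frac{1}{70123 + E{\left(5 \right)}} = \frac{1}{70123 + 548 \cdot 5} = \frac{1}{70123 + 2740} = \frac{1}{72863}$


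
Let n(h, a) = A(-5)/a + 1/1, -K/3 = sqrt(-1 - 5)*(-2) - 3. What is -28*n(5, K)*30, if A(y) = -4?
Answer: 280*(-6*sqrt(6) + 5*I)/(-3*I + 2*sqrt(6)) ≈ -738.18 - 166.27*I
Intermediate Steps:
K = 9 + 6*I*sqrt(6) (K = -3*(sqrt(-1 - 5)*(-2) - 3) = -3*(sqrt(-6)*(-2) - 3) = -3*((I*sqrt(6))*(-2) - 3) = -3*(-2*I*sqrt(6) - 3) = -3*(-3 - 2*I*sqrt(6)) = 9 + 6*I*sqrt(6) ≈ 9.0 + 14.697*I)
n(h, a) = 1 - 4/a (n(h, a) = -4/a + 1/1 = -4/a + 1*1 = -4/a + 1 = 1 - 4/a)
-28*n(5, K)*30 = -28*(-4 + (9 + 6*I*sqrt(6)))/(9 + 6*I*sqrt(6))*30 = -28*(5 + 6*I*sqrt(6))/(9 + 6*I*sqrt(6))*30 = -840*(5 + 6*I*sqrt(6))/(9 + 6*I*sqrt(6))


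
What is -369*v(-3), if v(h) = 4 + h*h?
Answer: -4797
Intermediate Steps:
v(h) = 4 + h²
-369*v(-3) = -369*(4 + (-3)²) = -369*(4 + 9) = -369*13 = -4797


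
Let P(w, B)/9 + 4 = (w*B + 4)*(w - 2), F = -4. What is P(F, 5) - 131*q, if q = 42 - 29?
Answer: -875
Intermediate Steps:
q = 13
P(w, B) = -36 + 9*(-2 + w)*(4 + B*w) (P(w, B) = -36 + 9*((w*B + 4)*(w - 2)) = -36 + 9*((B*w + 4)*(-2 + w)) = -36 + 9*((4 + B*w)*(-2 + w)) = -36 + 9*((-2 + w)*(4 + B*w)) = -36 + 9*(-2 + w)*(4 + B*w))
P(F, 5) - 131*q = (-108 + 36*(-4) - 18*5*(-4) + 9*5*(-4)²) - 131*13 = (-108 - 144 + 360 + 9*5*16) - 1703 = (-108 - 144 + 360 + 720) - 1703 = 828 - 1703 = -875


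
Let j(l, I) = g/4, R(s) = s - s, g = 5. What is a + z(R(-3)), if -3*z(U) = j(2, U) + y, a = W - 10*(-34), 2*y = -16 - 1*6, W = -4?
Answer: 1357/4 ≈ 339.25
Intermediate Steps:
R(s) = 0
j(l, I) = 5/4
y = -11 (y = (-16 - 1*6)/2 = (-16 - 6)/2 = (½)*(-22) = -11)
a = 336 (a = -4 - 10*(-34) = -4 + 340 = 336)
z(U) = 13/4 (z(U) = -(5/4 - 11)/3 = -⅓*(-39/4) = 13/4)
a + z(R(-3)) = 336 + 13/4 = 1357/4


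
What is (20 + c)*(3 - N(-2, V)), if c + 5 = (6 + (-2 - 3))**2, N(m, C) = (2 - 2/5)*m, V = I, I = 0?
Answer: 496/5 ≈ 99.200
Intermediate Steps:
V = 0
N(m, C) = 8*m/5 (N(m, C) = (2 - 2*1/5)*m = (2 - 2/5)*m = 8*m/5)
c = -4 (c = -5 + (6 + (-2 - 3))**2 = -5 + (6 - 5)**2 = -5 + 1**2 = -5 + 1 = -4)
(20 + c)*(3 - N(-2, V)) = (20 - 4)*(3 - 8*(-2)/5) = 16*(3 - 1*(-16/5)) = 16*(3 + 16/5) = 16*(31/5) = 496/5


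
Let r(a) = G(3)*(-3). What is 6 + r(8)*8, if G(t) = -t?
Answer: 78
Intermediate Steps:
r(a) = 9 (r(a) = -1*3*(-3) = -3*(-3) = 9)
6 + r(8)*8 = 6 + 9*8 = 6 + 72 = 78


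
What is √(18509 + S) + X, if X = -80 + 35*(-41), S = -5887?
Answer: -1515 + √12622 ≈ -1402.7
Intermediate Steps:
X = -1515 (X = -80 - 1435 = -1515)
√(18509 + S) + X = √(18509 - 5887) - 1515 = √12622 - 1515 = -1515 + √12622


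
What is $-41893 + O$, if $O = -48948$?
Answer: $-90841$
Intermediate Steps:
$-41893 + O = -41893 - 48948 = -90841$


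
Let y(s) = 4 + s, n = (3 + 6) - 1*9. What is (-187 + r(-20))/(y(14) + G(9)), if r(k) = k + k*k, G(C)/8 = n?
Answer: 193/18 ≈ 10.722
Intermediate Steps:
n = 0 (n = 9 - 9 = 0)
G(C) = 0 (G(C) = 8*0 = 0)
r(k) = k + k²
(-187 + r(-20))/(y(14) + G(9)) = (-187 - 20*(1 - 20))/((4 + 14) + 0) = (-187 - 20*(-19))/(18 + 0) = (-187 + 380)/18 = 193*(1/18) = 193/18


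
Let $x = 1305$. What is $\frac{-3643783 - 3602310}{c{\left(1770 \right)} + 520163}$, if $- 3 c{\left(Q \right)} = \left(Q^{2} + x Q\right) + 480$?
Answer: $\frac{7246093}{1294247} \approx 5.5987$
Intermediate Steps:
$c{\left(Q \right)} = -160 - 435 Q - \frac{Q^{2}}{3}$ ($c{\left(Q \right)} = - \frac{\left(Q^{2} + 1305 Q\right) + 480}{3} = - \frac{480 + Q^{2} + 1305 Q}{3} = -160 - 435 Q - \frac{Q^{2}}{3}$)
$\frac{-3643783 - 3602310}{c{\left(1770 \right)} + 520163} = \frac{-3643783 - 3602310}{\left(-160 - 769950 - \frac{1770^{2}}{3}\right) + 520163} = - \frac{7246093}{\left(-160 - 769950 - 1044300\right) + 520163} = - \frac{7246093}{-1814410 + 520163} = - \frac{7246093}{-1294247} = \left(-7246093\right) \left(- \frac{1}{1294247}\right) = \frac{7246093}{1294247}$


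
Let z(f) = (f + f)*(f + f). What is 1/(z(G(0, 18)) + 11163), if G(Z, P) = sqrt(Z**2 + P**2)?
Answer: 1/12459 ≈ 8.0263e-5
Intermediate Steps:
G(Z, P) = sqrt(P**2 + Z**2)
z(f) = 4*f**2 (z(f) = (2*f)*(2*f) = 4*f**2)
1/(z(G(0, 18)) + 11163) = 1/(4*(sqrt(18**2 + 0**2))**2 + 11163) = 1/(4*(sqrt(324 + 0))**2 + 11163) = 1/(4*(sqrt(324))**2 + 11163) = 1/(4*18**2 + 11163) = 1/(4*324 + 11163) = 1/(1296 + 11163) = 1/12459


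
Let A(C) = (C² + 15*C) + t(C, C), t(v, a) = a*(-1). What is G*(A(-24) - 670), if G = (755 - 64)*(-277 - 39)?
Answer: 93893080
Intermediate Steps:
t(v, a) = -a
G = -218356 (G = 691*(-316) = -218356)
A(C) = C² + 14*C (A(C) = (C² + 15*C) - C = C² + 14*C)
G*(A(-24) - 670) = -218356*(-24*(14 - 24) - 670) = -218356*(-24*(-10) - 670) = -218356*(240 - 670) = -218356*(-430) = 93893080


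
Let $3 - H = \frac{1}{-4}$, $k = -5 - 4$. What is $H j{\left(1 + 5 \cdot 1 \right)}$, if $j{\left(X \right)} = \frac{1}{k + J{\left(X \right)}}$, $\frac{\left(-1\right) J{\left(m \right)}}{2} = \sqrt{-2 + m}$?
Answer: $- \frac{1}{4} \approx -0.25$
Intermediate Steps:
$J{\left(m \right)} = - 2 \sqrt{-2 + m}$
$k = -9$
$H = \frac{13}{4}$ ($H = 3 - \frac{1}{-4} = 3 - - \frac{1}{4} = 3 + \frac{1}{4} = \frac{13}{4} \approx 3.25$)
$j{\left(X \right)} = \frac{1}{-9 - 2 \sqrt{-2 + X}}$
$H j{\left(1 + 5 \cdot 1 \right)} = \frac{13 \left(- \frac{1}{9 + 2 \sqrt{-2 + \left(1 + 5 \cdot 1\right)}}\right)}{4} = \frac{13 \left(- \frac{1}{9 + 2 \sqrt{-2 + \left(1 + 5\right)}}\right)}{4} = \frac{13 \left(- \frac{1}{9 + 2 \sqrt{-2 + 6}}\right)}{4} = \frac{13 \left(- \frac{1}{9 + 2 \sqrt{4}}\right)}{4} = \frac{13 \left(- \frac{1}{9 + 2 \cdot 2}\right)}{4} = \frac{13 \left(- \frac{1}{9 + 4}\right)}{4} = \frac{13 \left(- \frac{1}{13}\right)}{4} = \frac{13 \left(\left(-1\right) \frac{1}{13}\right)}{4} = \frac{13}{4} \left(- \frac{1}{13}\right) = - \frac{1}{4}$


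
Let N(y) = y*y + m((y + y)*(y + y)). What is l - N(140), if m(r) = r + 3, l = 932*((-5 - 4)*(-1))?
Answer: -89615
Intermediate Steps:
l = 8388 (l = 932*(-9*(-1)) = 932*9 = 8388)
m(r) = 3 + r
N(y) = 3 + 5*y² (N(y) = y*y + (3 + (y + y)*(y + y)) = y² + (3 + (2*y)*(2*y)) = y² + (3 + 4*y²) = 3 + 5*y²)
l - N(140) = 8388 - (3 + 5*140²) = 8388 - (3 + 5*19600) = 8388 - (3 + 98000) = 8388 - 1*98003 = 8388 - 98003 = -89615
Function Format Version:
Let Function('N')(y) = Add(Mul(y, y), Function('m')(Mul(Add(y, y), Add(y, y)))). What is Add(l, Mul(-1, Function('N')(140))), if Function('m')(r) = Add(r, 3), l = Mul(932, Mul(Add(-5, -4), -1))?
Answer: -89615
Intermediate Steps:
l = 8388 (l = Mul(932, Mul(-9, -1)) = Mul(932, 9) = 8388)
Function('m')(r) = Add(3, r)
Function('N')(y) = Add(3, Mul(5, Pow(y, 2))) (Function('N')(y) = Add(Mul(y, y), Add(3, Mul(Add(y, y), Add(y, y)))) = Add(Pow(y, 2), Add(3, Mul(Mul(2, y), Mul(2, y)))) = Add(Pow(y, 2), Add(3, Mul(4, Pow(y, 2)))) = Add(3, Mul(5, Pow(y, 2))))
Add(l, Mul(-1, Function('N')(140))) = Add(8388, Mul(-1, Add(3, Mul(5, Pow(140, 2))))) = Add(8388, Mul(-1, Add(3, Mul(5, 19600)))) = Add(8388, Mul(-1, Add(3, 98000))) = Add(8388, Mul(-1, 98003)) = Add(8388, -98003) = -89615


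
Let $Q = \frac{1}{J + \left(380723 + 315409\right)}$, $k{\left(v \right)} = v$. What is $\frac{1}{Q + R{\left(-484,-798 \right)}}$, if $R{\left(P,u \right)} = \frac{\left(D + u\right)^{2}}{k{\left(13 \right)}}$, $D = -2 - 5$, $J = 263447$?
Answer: $\frac{12474527}{621831181488} \approx 2.0061 \cdot 10^{-5}$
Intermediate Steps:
$Q = \frac{1}{959579}$ ($Q = \frac{1}{263447 + \left(380723 + 315409\right)} = \frac{1}{263447 + 696132} = \frac{1}{959579} \approx 1.0421 \cdot 10^{-6}$)
$D = -7$ ($D = -2 - 5 = -7$)
$R{\left(P,u \right)} = \frac{\left(-7 + u\right)^{2}}{13}$
$\frac{1}{Q + R{\left(-484,-798 \right)}} = \frac{1}{\frac{1}{959579} + \frac{\left(-7 - 798\right)^{2}}{13}} = \frac{1}{\frac{1}{959579} + \frac{\left(-805\right)^{2}}{13}} = \frac{1}{\frac{1}{959579} + \frac{1}{13} \cdot 648025} = \frac{1}{\frac{1}{959579} + \frac{648025}{13}} = \frac{1}{\frac{621831181488}{12474527}} = \frac{12474527}{621831181488}$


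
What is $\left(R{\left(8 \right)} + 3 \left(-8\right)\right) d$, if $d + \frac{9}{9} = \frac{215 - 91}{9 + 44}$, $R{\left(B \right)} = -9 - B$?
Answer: $- \frac{2911}{53} \approx -54.924$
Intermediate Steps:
$d = \frac{71}{53}$ ($d = -1 + \frac{215 - 91}{9 + 44} = -1 + \frac{124}{53} = \frac{71}{53} \approx 1.3396$)
$\left(R{\left(8 \right)} + 3 \left(-8\right)\right) d = \left(\left(-9 - 8\right) + 3 \left(-8\right)\right) \frac{71}{53} = \left(\left(-9 - 8\right) - 24\right) \frac{71}{53} = \left(-17 - 24\right) \frac{71}{53} = \left(-41\right) \frac{71}{53} = - \frac{2911}{53}$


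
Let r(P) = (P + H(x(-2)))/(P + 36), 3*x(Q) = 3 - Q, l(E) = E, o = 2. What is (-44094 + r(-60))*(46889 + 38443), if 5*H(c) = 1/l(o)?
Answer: -75248324671/20 ≈ -3.7624e+9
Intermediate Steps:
x(Q) = 1 - Q/3 (x(Q) = (3 - Q)/3 = 1 - Q/3)
H(c) = ⅒ (H(c) = (⅕)/2 = (⅕)*(½) = ⅒)
r(P) = (⅒ + P)/(36 + P) (r(P) = (P + ⅒)/(P + 36) = (⅒ + P)/(36 + P))
(-44094 + r(-60))*(46889 + 38443) = (-44094 + (⅒ - 60)/(36 - 60))*(46889 + 38443) = (-44094 - 599/10/(-24))*85332 = (-44094 - 1/24*(-599/10))*85332 = (-44094 + 599/240)*85332 = -10581961/240*85332 = -75248324671/20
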